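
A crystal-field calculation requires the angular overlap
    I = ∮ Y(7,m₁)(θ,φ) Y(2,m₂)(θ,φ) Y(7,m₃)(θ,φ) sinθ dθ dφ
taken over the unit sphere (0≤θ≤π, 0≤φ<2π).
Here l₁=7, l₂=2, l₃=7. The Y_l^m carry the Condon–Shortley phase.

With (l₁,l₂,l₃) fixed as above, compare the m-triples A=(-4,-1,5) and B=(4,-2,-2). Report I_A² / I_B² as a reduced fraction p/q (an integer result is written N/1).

729/550

l's match ⇒ only the (l;m) 3-j factors differ between A and B.
A: triangle coeff Δ(7,2,7) = 1/185640; Σ_t [0,1]: t=0:+1/79833600 t=1:−1/14515200 = -1/17740800; (3j)²=729/30940 [(7 2 7; -4 -1 5)], sign=-1
B: triangle coeff Δ(7,2,7) = 1/185640; Σ_t [0,0]: t=0:+1/8709120 = 1/8709120; (3j)²=55/3094 [(7 2 7; 4 -2 -2)], sign=-1
I_A²/I_B² = (729/30940)/(55/3094) = 729/550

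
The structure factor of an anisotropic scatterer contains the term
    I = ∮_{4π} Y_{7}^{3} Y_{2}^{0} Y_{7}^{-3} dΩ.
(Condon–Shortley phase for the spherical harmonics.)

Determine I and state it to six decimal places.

-0.082772

Checks pass: Σm=0; 16 even; l₃=7∈[5,9].
(2·7+1)(2·2+1)(2·7+1) = 1125
Δ: 2! 12! 2! / 17! → 1/185640
sum: t=0:+1/2419200 t=1:−1/518400 t=2:+1/2419200 = -1/907200
3j²(7 2 7; 0 0 0) = Δ·Π!·Σ² = 56/3315  (sign +1)
sum: t=0:+1/3870720 t=1:−1/2177280 t=2:+1/29030400 = -29/174182400
3j²(7 2 7; 3 0 -3) = Δ·Π!·Σ² = 841/185640  (sign -1)
combine: 4πI² = 1125·56/3315·841/185640 = 4205/48841
take √, sign -1: I = -0.08277245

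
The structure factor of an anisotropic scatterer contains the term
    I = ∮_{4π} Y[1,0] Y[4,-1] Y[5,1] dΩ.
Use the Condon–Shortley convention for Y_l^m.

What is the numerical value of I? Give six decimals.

Rules hold: Σm=0, L=10 even, 3≤5≤5.
N = 3·9·11 = 297
Δ = 0!·2!·8!/11! = 1/495
Racah Σ t=0..0: t=0:+1/576 = 1/576
⇒ 3j(1 4 5; 0 0 0)² = 5/99, sgn -1
Racah Σ t=0..0: t=0:+1/720 = 1/720
⇒ 3j(1 4 5; 0 -1 1)² = 8/165, sgn +1
4πI² = N·(3j₀)²·(3jₘ)² = 8/11
I = -1·√(0.727273/4π) = -0.24057125

-0.240571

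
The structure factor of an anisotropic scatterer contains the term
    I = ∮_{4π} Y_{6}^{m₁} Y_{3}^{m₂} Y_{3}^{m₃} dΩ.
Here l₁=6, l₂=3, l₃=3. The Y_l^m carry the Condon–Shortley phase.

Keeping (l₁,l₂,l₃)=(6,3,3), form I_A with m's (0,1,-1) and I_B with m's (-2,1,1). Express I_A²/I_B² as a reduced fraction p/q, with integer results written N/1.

15/28

l's match ⇒ only the (l;m) 3-j factors differ between A and B.
A: triangle coeff Δ(6,3,3) = 1/12012; Σ_t [4,4]: t=4:+1/2304 = 1/2304; (3j)²=75/4004 [(6 3 3; 0 1 -1)], sign=+1
B: triangle coeff Δ(6,3,3) = 1/12012; Σ_t [4,4]: t=4:+1/2304 = 1/2304; (3j)²=5/143 [(6 3 3; -2 1 1)], sign=+1
I_A²/I_B² = (75/4004)/(5/143) = 15/28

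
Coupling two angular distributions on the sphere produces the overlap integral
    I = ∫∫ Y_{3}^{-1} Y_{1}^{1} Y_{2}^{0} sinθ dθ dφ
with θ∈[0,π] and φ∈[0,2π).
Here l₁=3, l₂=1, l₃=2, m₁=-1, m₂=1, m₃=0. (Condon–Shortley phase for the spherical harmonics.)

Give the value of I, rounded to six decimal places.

m-sum 0 ✓  L=6 even ✓  2≤2≤4 ✓
Π(2lᵢ+1) = 7×3×5 = 105
triangle coeff Δ(3,1,2) = 1/105
Σ_t [1,1]: t=1:−1/4 = -1/4
(3j)²=3/35 [(3 1 2; 0 0 0)], sign=-1
Σ_t [2,2]: t=2:+1/8 = 1/8
(3j)²=2/35 [(3 1 2; -1 1 0)], sign=+1
⇒ 4πI² = 18/35
I = (-1)√(18/35/(4π)) = -0.20230066

-0.202301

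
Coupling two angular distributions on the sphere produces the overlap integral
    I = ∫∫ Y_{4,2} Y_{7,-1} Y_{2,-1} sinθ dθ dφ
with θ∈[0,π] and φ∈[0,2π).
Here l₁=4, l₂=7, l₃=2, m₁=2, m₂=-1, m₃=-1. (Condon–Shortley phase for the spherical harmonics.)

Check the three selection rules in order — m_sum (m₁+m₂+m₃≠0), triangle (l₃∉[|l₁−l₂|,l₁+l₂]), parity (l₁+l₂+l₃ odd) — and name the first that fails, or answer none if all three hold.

triangle

m₁+m₂+m₃ = 2 − 1 − 1 = 0  ✓
triangle: |4−7|=3 ≤ l₃=2 ≤ 4+7=11  ✗
parity: l₁+l₂+l₃ = 13 is odd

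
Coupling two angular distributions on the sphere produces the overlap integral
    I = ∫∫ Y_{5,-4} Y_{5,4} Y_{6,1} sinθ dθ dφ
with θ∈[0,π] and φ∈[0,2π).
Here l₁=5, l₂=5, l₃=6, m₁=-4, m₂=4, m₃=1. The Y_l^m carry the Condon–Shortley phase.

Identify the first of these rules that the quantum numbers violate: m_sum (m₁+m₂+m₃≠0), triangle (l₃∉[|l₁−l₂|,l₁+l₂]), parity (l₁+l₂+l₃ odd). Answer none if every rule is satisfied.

m₁+m₂+m₃ = -4 + 4 + 1 = 1  ✗
triangle: |5−5|=0 ≤ l₃=6 ≤ 5+5=10
parity: l₁+l₂+l₃ = 16 is even

m_sum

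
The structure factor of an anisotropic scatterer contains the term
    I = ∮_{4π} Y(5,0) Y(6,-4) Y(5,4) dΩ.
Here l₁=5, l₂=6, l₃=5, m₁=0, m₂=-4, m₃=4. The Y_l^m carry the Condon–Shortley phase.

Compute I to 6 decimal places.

-0.082328

Rules hold: Σm=0, L=16 even, 1≤5≤11.
N = 11·13·11 = 1573
Δ = 6!·4!·6!/17! = 1/28588560
Racah Σ t=1..5: t=1:−1/345600 t=2:+1/13824 t=3:−1/5184 t=4:+1/13824 t=5:−1/345600 = -7/129600
⇒ 3j(5 6 5; 0 0 0)² = 80/7293, sgn +1
Racah Σ t=1..2: t=1:−1/345600 t=2:+1/207360 = 1/518400
⇒ 3j(5 6 5; 0 -4 4)² = 12/2431, sgn -1
4πI² = N·(3j₀)²·(3jₘ)² = 320/3757
I = -1·√(0.0851743/4π) = -0.08232836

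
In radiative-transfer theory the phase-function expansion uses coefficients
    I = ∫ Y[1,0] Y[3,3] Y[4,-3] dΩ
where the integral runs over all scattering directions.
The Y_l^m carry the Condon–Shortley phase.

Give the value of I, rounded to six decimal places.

-0.162868

m-sum 0 ✓  L=8 even ✓  2≤4≤4 ✓
Π(2lᵢ+1) = 3×7×9 = 189
triangle coeff Δ(1,3,4) = 1/252
Σ_t [0,0]: t=0:+1/36 = 1/36
(3j)²=4/63 [(1 3 4; 0 0 0)], sign=+1
Σ_t [0,0]: t=0:+1/720 = 1/720
(3j)²=1/36 [(1 3 4; 0 3 -3)], sign=-1
⇒ 4πI² = 1/3
I = (-1)√(1/3/(4π)) = -0.16286750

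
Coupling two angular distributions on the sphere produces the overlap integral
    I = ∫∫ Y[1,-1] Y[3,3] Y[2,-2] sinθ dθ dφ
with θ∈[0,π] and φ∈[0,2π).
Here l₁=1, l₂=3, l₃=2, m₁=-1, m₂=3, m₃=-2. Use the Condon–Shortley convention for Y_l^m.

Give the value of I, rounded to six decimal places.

-0.319865

Checks pass: Σm=0; 6 even; l₃=2∈[2,4].
(2·1+1)(2·3+1)(2·2+1) = 105
Δ: 2! 0! 4! / 7! → 1/105
sum: t=1:−1/4 = -1/4
3j²(1 3 2; 0 0 0) = Δ·Π!·Σ² = 3/35  (sign -1)
sum: t=2:+1/48 = 1/48
3j²(1 3 2; -1 3 -2) = Δ·Π!·Σ² = 1/7  (sign +1)
combine: 4πI² = 105·3/35·1/7 = 9/7
take √, sign -1: I = -0.31986543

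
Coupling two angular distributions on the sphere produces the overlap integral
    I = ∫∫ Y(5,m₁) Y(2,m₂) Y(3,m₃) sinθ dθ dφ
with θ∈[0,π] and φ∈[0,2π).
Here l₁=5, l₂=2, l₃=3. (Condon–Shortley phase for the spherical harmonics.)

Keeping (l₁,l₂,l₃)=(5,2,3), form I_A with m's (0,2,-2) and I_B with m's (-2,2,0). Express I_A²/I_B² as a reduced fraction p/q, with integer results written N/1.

l's match ⇒ only the (l;m) 3-j factors differ between A and B.
A: triangle coeff Δ(5,2,3) = 1/2310; Σ_t [4,4]: t=4:+1/2880 = 1/2880; (3j)²=1/462 [(5 2 3; 0 2 -2)], sign=-1
B: triangle coeff Δ(5,2,3) = 1/2310; Σ_t [4,4]: t=4:+1/864 = 1/864; (3j)²=1/66 [(5 2 3; -2 2 0)], sign=-1
I_A²/I_B² = (1/462)/(1/66) = 1/7

1/7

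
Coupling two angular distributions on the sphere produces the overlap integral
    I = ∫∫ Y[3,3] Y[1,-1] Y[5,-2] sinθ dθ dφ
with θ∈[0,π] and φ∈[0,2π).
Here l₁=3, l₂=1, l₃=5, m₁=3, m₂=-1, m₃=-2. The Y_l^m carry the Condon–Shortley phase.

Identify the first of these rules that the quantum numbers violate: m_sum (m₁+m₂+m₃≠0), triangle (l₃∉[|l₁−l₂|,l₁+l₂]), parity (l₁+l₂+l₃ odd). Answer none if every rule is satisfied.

m₁+m₂+m₃ = 3 − 1 − 2 = 0  ✓
triangle: |3−1|=2 ≤ l₃=5 ≤ 3+1=4  ✗
parity: l₁+l₂+l₃ = 9 is odd

triangle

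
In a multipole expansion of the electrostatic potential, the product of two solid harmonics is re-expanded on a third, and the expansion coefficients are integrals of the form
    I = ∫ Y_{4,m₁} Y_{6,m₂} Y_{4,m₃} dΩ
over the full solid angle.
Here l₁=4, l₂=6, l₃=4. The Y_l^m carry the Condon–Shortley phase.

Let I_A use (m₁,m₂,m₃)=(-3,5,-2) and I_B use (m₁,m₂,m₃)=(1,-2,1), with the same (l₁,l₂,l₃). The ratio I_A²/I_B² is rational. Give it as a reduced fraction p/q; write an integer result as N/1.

Same 4,6,4: normalisation and zero-m 3j drop out of the ratio.
A: Δ: 6! 2! 6! / 15! → 1/1261260; sum: t=5:−1/172800 t=6:+1/86400 = 1/172800; 3j²(4 6 4; -3 5 -2) = Δ·Π!·Σ² = 1/130  (sign +1)
B: Δ: 6! 2! 6! / 15! → 1/1261260; sum: t=1:−1/8640 t=2:+1/2304 t=3:−1/8640 = 7/34560; 3j²(4 6 4; 1 -2 1) = Δ·Π!·Σ² = 7/429  (sign -1)
I_A²/I_B² = (1/130)/(7/429) = 33/70

33/70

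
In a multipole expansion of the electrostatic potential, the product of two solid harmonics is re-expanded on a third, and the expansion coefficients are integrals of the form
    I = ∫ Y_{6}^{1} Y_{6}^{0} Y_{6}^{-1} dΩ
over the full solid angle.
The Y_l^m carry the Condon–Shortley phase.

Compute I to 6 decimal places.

Checks pass: Σm=0; 18 even; l₃=6∈[0,12].
(2·6+1)(2·6+1)(2·6+1) = 2197
Δ: 6! 6! 6! / 19! → 1/325909584
sum: t=0:+1/373248000 t=1:−1/1728000 t=2:+1/110592 t=3:−1/46656 t=4:+1/110592 t=5:−1/1728000 t=6:+1/373248000 = -7/1555200
3j²(6 6 6; 0 0 0) = Δ·Π!·Σ² = 400/46189  (sign -1)
sum: t=0:+1/62208000 t=1:−1/691200 t=2:+1/82944 t=3:−1/62208 t=4:+1/276480 t=5:−1/10368000 = -1/518400
3j²(6 6 6; 1 0 -1) = Δ·Π!·Σ² = 100/46189  (sign +1)
combine: 4πI² = 2197·400/46189·100/46189 = 520000/12623809
take √, sign -1: I = -0.05725343

-0.057253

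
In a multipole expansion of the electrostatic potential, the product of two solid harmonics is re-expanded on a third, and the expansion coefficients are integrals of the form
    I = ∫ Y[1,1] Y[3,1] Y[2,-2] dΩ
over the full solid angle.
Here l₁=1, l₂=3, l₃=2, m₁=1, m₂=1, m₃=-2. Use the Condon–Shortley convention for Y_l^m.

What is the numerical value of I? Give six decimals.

Rules hold: Σm=0, L=6 even, 2≤2≤4.
N = 3·7·5 = 105
Δ = 2!·0!·4!/7! = 1/105
Racah Σ t=1..1: t=1:−1/4 = -1/4
⇒ 3j(1 3 2; 0 0 0)² = 3/35, sgn -1
Racah Σ t=0..0: t=0:+1/48 = 1/48
⇒ 3j(1 3 2; 1 1 -2)² = 1/105, sgn +1
4πI² = N·(3j₀)²·(3jₘ)² = 3/35
I = -1·√(0.0857143/4π) = -0.08258890

-0.082589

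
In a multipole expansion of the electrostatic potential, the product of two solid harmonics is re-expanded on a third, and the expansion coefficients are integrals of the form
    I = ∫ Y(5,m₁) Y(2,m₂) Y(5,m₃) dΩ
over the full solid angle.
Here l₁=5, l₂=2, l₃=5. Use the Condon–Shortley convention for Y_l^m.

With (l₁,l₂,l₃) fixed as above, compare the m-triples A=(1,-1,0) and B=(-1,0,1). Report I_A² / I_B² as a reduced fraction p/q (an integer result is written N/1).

5/81

Shared (l₁,l₂,l₃)=(5,2,5): N and (l;000)² cancel in I_A²/I_B².
A: Δ = 2!·8!·2!/13! = 1/38610; Racah Σ t=0..1: t=0:+1/1152 t=1:−1/1440 = 1/5760; ⇒ 3j(5 2 5; 1 -1 0)² = 1/858, sgn -1
B: Δ = 2!·8!·2!/13! = 1/38610; Racah Σ t=0..2: t=0:+1/5760 t=1:−1/720 t=2:+1/2304 = -1/1280; ⇒ 3j(5 2 5; -1 0 1)² = 27/1430, sgn -1
I_A²/I_B² = (1/858)/(27/1430) = 5/81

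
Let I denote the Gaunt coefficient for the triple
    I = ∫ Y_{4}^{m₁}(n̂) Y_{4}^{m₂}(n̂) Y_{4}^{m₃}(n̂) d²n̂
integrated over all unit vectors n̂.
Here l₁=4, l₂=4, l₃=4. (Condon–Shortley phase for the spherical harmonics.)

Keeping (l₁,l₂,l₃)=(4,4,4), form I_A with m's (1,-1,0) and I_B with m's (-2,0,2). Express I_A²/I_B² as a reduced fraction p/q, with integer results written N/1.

l's match ⇒ only the (l;m) 3-j factors differ between A and B.
A: triangle coeff Δ(4,4,4) = 1/450450; Σ_t [0,3]: t=0:+1/864 t=1:−1/96 t=2:+1/144 t=3:−1/3456 = -1/384; (3j)²=9/2002 [(4 4 4; 1 -1 0)], sign=-1
B: triangle coeff Δ(4,4,4) = 1/450450; Σ_t [2,4]: t=2:+1/384 t=3:−1/216 t=4:+1/2304 = -11/6912; (3j)²=11/1638 [(4 4 4; -2 0 2)], sign=-1
I_A²/I_B² = (9/2002)/(11/1638) = 81/121

81/121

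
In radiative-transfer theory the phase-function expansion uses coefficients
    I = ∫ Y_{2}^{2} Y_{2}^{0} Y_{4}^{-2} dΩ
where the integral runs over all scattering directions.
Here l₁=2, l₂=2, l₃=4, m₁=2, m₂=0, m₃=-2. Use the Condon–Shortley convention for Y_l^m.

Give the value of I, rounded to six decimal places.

Rules hold: Σm=0, L=8 even, 0≤4≤4.
N = 5·5·9 = 225
Δ = 0!·4!·4!/9! = 1/630
Racah Σ t=0..0: t=0:+1/16 = 1/16
⇒ 3j(2 2 4; 0 0 0)² = 2/35, sgn +1
Racah Σ t=0..0: t=0:+1/96 = 1/96
⇒ 3j(2 2 4; 2 0 -2)² = 1/42, sgn +1
4πI² = N·(3j₀)²·(3jₘ)² = 15/49
I = +1·√(0.306122/4π) = 0.15607835

0.156078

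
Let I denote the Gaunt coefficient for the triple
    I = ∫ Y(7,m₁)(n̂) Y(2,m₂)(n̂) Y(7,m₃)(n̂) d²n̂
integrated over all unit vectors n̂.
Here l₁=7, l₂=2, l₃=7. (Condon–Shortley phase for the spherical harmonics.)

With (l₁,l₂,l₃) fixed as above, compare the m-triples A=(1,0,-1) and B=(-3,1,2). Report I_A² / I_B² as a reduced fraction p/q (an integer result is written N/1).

2809/1875

Same 7,2,7: normalisation and zero-m 3j drop out of the ratio.
A: Δ: 2! 12! 2! / 17! → 1/185640; sum: t=0:+1/2073600 t=1:−1/604800 t=2:+1/3870720 = -53/58060800; 3j²(7 2 7; 1 0 -1) = Δ·Π!·Σ² = 2809/185640  (sign -1)
B: Δ: 2! 12! 2! / 17! → 1/185640; sum: t=1:−1/4354560 t=2:+1/1935360 = 1/3483648; 3j²(7 2 7; -3 1 2) = Δ·Π!·Σ² = 125/12376  (sign -1)
I_A²/I_B² = (2809/185640)/(125/12376) = 2809/1875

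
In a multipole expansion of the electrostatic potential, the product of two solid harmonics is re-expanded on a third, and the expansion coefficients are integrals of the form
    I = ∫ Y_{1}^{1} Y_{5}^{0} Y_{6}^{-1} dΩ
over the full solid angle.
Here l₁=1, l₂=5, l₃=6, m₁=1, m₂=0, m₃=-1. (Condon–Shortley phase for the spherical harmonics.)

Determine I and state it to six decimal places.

-0.187239

m-sum 0 ✓  L=12 even ✓  4≤6≤6 ✓
Π(2lᵢ+1) = 3×11×13 = 429
triangle coeff Δ(1,5,6) = 1/858
Σ_t [0,0]: t=0:+1/14400 = 1/14400
(3j)²=6/143 [(1 5 6; 0 0 0)], sign=+1
Σ_t [0,0]: t=0:+1/28800 = 1/28800
(3j)²=7/286 [(1 5 6; 1 0 -1)], sign=-1
⇒ 4πI² = 63/143
I = (-1)√(63/143/(4π)) = -0.18723944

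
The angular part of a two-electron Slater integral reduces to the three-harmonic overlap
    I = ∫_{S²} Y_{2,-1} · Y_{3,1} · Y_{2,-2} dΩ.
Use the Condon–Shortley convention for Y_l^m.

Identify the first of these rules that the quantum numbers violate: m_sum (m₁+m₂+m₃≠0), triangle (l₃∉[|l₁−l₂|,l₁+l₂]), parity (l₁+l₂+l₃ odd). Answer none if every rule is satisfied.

azimuthal sum: -1 + 1 − 2 = -2  ✗
1 ≤ 2 ≤ 5 (triangle on l)
L = 2 + 3 + 2 = 7 (odd)

m_sum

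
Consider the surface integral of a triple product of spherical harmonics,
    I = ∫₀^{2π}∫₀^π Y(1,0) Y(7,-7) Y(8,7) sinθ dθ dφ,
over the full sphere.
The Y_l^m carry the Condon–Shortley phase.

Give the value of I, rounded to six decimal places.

Rules hold: Σm=0, L=16 even, 6≤8≤8.
N = 3·15·17 = 765
Δ = 0!·2!·14!/17! = 1/2040
Racah Σ t=0..0: t=0:+1/25401600 = 1/25401600
⇒ 3j(1 7 8; 0 0 0)² = 8/255, sgn +1
Racah Σ t=0..0: t=0:+1/87178291200 = 1/87178291200
⇒ 3j(1 7 8; 0 -7 7)² = 1/136, sgn -1
4πI² = N·(3j₀)²·(3jₘ)² = 3/17
I = -1·√(0.176471/4π) = -0.11850352

-0.118504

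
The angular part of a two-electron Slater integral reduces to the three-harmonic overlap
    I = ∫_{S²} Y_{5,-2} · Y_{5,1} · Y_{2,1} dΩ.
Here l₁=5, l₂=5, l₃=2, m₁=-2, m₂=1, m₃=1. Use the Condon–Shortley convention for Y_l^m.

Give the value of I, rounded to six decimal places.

m-sum 0 ✓  L=12 even ✓  0≤2≤10 ✓
Π(2lᵢ+1) = 11×11×5 = 605
triangle coeff Δ(5,5,2) = 1/38610
Σ_t [3,5]: t=3:−1/2880 t=4:+1/576 t=5:−1/2880 = 1/960
(3j)²=10/429 [(5 5 2; 0 0 0)], sign=+1
Σ_t [5,6]: t=5:−1/1440 t=6:+1/2880 = -1/2880
(3j)²=7/715 [(5 5 2; -2 1 1)], sign=+1
⇒ 4πI² = 70/507
I = (+1)√(70/507/(4π)) = 0.10481902

0.104819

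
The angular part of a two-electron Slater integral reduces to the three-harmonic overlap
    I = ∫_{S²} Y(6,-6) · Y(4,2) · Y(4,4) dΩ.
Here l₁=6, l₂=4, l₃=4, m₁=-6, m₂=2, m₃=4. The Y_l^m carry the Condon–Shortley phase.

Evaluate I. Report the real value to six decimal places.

-0.163436

m-sum 0 ✓  L=14 even ✓  2≤4≤10 ✓
Π(2lᵢ+1) = 13×9×9 = 1053
triangle coeff Δ(6,4,4) = 1/1261260
Σ_t [2,4]: t=2:+1/4608 t=3:−1/1296 t=4:+1/4608 = -7/20736
(3j)²=20/1287 [(6 4 4; 0 0 0)], sign=-1
Σ_t [6,6]: t=6:+1/1036800 = 1/1036800
(3j)²=4/195 [(6 4 4; -6 2 4)], sign=+1
⇒ 4πI² = 48/143
I = (-1)√(48/143/(4π)) = -0.16343598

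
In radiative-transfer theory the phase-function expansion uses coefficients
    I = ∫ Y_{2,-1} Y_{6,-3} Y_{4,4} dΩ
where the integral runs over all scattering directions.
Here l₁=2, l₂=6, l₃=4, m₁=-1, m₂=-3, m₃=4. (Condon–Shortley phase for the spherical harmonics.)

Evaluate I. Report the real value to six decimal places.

-0.047713

Checks pass: Σm=0; 12 even; l₃=4∈[4,8].
(2·2+1)(2·6+1)(2·4+1) = 585
Δ: 4! 0! 8! / 13! → 1/6435
sum: t=2:+1/2304 = 1/2304
3j²(2 6 4; 0 0 0) = Δ·Π!·Σ² = 5/143  (sign +1)
sum: t=3:−1/241920 = -1/241920
3j²(2 6 4; -1 -3 4) = Δ·Π!·Σ² = 1/715  (sign -1)
combine: 4πI² = 585·5/143·1/715 = 45/1573
take √, sign -1: I = -0.04771303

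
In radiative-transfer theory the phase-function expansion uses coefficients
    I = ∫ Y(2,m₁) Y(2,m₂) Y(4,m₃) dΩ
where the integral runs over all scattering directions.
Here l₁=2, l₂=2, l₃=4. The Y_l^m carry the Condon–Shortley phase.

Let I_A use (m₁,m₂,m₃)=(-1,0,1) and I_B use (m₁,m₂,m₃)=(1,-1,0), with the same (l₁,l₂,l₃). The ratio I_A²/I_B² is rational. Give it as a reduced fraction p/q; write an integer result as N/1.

15/8

Shared (l₁,l₂,l₃)=(2,2,4): N and (l;000)² cancel in I_A²/I_B².
A: Δ = 0!·4!·4!/9! = 1/630; Racah Σ t=0..0: t=0:+1/24 = 1/24; ⇒ 3j(2 2 4; -1 0 1)² = 1/21, sgn -1
B: Δ = 0!·4!·4!/9! = 1/630; Racah Σ t=0..0: t=0:+1/36 = 1/36; ⇒ 3j(2 2 4; 1 -1 0)² = 8/315, sgn +1
I_A²/I_B² = (1/21)/(8/315) = 15/8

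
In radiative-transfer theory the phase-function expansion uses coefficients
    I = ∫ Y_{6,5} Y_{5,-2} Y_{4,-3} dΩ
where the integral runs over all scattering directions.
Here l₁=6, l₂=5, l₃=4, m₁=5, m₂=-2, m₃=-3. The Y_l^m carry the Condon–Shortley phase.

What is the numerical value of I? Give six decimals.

l₁+l₂+l₃=15 is odd: 3j(l;000)=0 ⇒ I=0

0.000000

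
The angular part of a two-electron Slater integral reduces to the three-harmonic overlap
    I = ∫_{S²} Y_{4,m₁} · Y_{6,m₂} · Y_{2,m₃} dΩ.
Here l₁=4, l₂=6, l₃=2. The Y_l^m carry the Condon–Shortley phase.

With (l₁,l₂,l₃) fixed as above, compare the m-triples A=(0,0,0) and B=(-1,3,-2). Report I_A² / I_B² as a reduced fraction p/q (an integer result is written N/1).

25/14

Same 4,6,2: normalisation and zero-m 3j drop out of the ratio.
A: Δ: 8! 0! 4! / 13! → 1/6435; sum: t=4:+1/2304 = 1/2304; 3j²(4 6 2; 0 0 0) = Δ·Π!·Σ² = 5/143  (sign +1)
B: Δ: 8! 0! 4! / 13! → 1/6435; sum: t=5:−1/17280 = -1/17280; 3j²(4 6 2; -1 3 -2) = Δ·Π!·Σ² = 14/715  (sign -1)
I_A²/I_B² = (5/143)/(14/715) = 25/14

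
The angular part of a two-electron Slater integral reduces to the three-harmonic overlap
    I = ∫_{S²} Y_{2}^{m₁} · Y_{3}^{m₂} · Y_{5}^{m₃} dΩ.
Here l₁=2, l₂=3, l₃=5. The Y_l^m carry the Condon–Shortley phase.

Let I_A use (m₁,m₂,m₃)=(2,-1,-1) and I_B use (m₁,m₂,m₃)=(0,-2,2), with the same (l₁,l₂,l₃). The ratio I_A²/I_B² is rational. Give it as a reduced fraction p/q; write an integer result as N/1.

Shared (l₁,l₂,l₃)=(2,3,5): N and (l;000)² cancel in I_A²/I_B².
A: Δ = 0!·4!·6!/11! = 1/2310; Racah Σ t=0..0: t=0:+1/1152 = 1/1152; ⇒ 3j(2 3 5; 2 -1 -1)² = 1/154, sgn +1
B: Δ = 0!·4!·6!/11! = 1/2310; Racah Σ t=0..0: t=0:+1/480 = 1/480; ⇒ 3j(2 3 5; 0 -2 2)² = 3/110, sgn -1
I_A²/I_B² = (1/154)/(3/110) = 5/21

5/21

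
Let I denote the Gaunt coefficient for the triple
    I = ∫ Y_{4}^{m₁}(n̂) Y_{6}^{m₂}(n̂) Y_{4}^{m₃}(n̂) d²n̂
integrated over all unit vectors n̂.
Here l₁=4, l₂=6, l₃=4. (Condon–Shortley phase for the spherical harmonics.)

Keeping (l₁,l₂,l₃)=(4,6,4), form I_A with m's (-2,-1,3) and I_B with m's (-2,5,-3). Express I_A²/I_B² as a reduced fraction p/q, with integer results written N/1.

169/66

Shared (l₁,l₂,l₃)=(4,6,4): N and (l;000)² cancel in I_A²/I_B².
A: Δ = 6!·2!·6!/15! = 1/1261260; Racah Σ t=4..5: t=4:+1/11520 t=5:−1/86400 = 13/172800; ⇒ 3j(4 6 4; -2 -1 3)² = 13/660, sgn -1
B: Δ = 6!·2!·6!/15! = 1/1261260; Racah Σ t=5..6: t=5:−1/86400 t=6:+1/172800 = -1/172800; ⇒ 3j(4 6 4; -2 5 -3)² = 1/130, sgn +1
I_A²/I_B² = (13/660)/(1/130) = 169/66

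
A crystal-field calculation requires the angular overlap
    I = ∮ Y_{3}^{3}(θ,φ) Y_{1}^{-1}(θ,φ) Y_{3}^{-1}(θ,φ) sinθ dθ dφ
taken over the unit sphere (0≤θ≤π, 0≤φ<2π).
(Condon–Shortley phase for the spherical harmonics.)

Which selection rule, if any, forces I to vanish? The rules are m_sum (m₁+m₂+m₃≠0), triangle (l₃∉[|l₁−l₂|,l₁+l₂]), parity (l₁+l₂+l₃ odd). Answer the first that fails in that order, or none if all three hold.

azimuthal sum: 3 − 1 − 1 = 1  ✗
2 ≤ 3 ≤ 4 (triangle on l)
L = 3 + 1 + 3 = 7 (odd)

m_sum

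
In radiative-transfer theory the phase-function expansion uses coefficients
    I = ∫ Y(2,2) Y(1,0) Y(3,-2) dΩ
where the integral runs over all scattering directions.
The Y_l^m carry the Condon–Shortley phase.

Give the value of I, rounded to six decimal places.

0.184674

Checks pass: Σm=0; 6 even; l₃=3∈[1,3].
(2·2+1)(2·1+1)(2·3+1) = 105
Δ: 0! 4! 2! / 7! → 1/105
sum: t=0:+1/4 = 1/4
3j²(2 1 3; 0 0 0) = Δ·Π!·Σ² = 3/35  (sign -1)
sum: t=0:+1/24 = 1/24
3j²(2 1 3; 2 0 -2) = Δ·Π!·Σ² = 1/21  (sign -1)
combine: 4πI² = 105·3/35·1/21 = 3/7
take √, sign +1: I = 0.18467439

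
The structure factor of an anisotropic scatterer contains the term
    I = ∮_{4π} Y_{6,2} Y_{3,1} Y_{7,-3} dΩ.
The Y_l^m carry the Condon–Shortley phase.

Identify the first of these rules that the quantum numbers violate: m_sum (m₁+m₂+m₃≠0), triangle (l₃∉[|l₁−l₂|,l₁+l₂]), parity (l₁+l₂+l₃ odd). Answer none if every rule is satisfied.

none

Σmᵢ = 0  ✓
l₃∈[|l₁−l₂|,l₁+l₂]=[3,9], have l₃=7  ✓
Σlᵢ = 16 ⇒ even  ✓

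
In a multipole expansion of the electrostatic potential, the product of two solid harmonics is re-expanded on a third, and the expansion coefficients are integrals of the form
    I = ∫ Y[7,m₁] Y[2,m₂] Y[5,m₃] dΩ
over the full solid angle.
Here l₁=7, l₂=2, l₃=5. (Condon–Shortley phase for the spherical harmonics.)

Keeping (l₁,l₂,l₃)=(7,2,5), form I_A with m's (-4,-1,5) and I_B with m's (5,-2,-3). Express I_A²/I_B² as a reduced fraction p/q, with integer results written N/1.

l's match ⇒ only the (l;m) 3-j factors differ between A and B.
A: triangle coeff Δ(7,2,5) = 1/15015; Σ_t [1,1]: t=1:−1/21772800 = -1/21772800; (3j)²=1/1365 [(7 2 5; -4 -1 5)], sign=-1
B: triangle coeff Δ(7,2,5) = 1/15015; Σ_t [0,0]: t=0:+1/1935360 = 1/1935360; (3j)²=3/91 [(7 2 5; 5 -2 -3)], sign=+1
I_A²/I_B² = (1/1365)/(3/91) = 1/45

1/45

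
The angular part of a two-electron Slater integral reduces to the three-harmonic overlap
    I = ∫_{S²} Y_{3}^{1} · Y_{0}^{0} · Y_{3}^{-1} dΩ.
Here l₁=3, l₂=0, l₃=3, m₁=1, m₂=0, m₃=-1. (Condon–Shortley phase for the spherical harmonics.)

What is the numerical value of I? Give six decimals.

m-sum 0 ✓  L=6 even ✓  3≤3≤3 ✓
Π(2lᵢ+1) = 7×1×7 = 49
triangle coeff Δ(3,0,3) = 1/7
Σ_t [0,0]: t=0:+1/36 = 1/36
(3j)²=1/7 [(3 0 3; 0 0 0)], sign=-1
Σ_t [0,0]: t=0:+1/48 = 1/48
(3j)²=1/7 [(3 0 3; 1 0 -1)], sign=+1
⇒ 4πI² = 1/1
I = (-1)√(1/1/(4π)) = -0.28209479

-0.282095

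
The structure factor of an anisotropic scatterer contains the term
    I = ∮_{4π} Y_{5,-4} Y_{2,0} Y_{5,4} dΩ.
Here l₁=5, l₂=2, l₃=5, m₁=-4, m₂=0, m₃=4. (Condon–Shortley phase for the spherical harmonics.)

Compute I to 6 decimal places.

Checks pass: Σm=0; 12 even; l₃=5∈[3,7].
(2·5+1)(2·2+1)(2·5+1) = 605
Δ: 2! 8! 2! / 13! → 1/38610
sum: t=0:+1/2880 t=1:−1/576 t=2:+1/2880 = -1/960
3j²(5 2 5; 0 0 0) = Δ·Π!·Σ² = 10/429  (sign +1)
sum: t=1:−1/40320 t=2:+1/20160 = 1/40320
3j²(5 2 5; -4 0 4) = Δ·Π!·Σ² = 6/715  (sign -1)
combine: 4πI² = 605·10/429·6/715 = 20/169
take √, sign -1: I = -0.09704356

-0.097044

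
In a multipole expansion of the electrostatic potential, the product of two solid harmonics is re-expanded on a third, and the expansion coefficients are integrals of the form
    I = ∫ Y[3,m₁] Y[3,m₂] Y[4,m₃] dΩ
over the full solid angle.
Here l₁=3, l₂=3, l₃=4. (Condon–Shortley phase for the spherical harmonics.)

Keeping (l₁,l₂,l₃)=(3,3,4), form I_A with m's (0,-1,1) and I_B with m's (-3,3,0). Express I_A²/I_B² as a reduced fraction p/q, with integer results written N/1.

Same 3,3,4: normalisation and zero-m 3j drop out of the ratio.
A: Δ: 2! 4! 4! / 11! → 1/34650; sum: t=0:+1/48 t=1:−1/24 t=2:+1/288 = -5/288; 3j²(3 3 4; 0 -1 1) = Δ·Π!·Σ² = 5/462  (sign +1)
B: Δ: 2! 4! 4! / 11! → 1/34650; sum: t=2:+1/1152 = 1/1152; 3j²(3 3 4; -3 3 0) = Δ·Π!·Σ² = 1/154  (sign +1)
I_A²/I_B² = (5/462)/(1/154) = 5/3

5/3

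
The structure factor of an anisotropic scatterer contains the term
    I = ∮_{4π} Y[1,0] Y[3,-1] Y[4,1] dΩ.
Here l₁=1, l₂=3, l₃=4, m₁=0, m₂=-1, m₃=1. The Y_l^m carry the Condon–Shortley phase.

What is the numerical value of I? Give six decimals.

-0.238414

m-sum 0 ✓  L=8 even ✓  2≤4≤4 ✓
Π(2lᵢ+1) = 3×7×9 = 189
triangle coeff Δ(1,3,4) = 1/252
Σ_t [0,0]: t=0:+1/36 = 1/36
(3j)²=4/63 [(1 3 4; 0 0 0)], sign=+1
Σ_t [0,0]: t=0:+1/48 = 1/48
(3j)²=5/84 [(1 3 4; 0 -1 1)], sign=-1
⇒ 4πI² = 5/7
I = (-1)√(5/7/(4π)) = -0.23841361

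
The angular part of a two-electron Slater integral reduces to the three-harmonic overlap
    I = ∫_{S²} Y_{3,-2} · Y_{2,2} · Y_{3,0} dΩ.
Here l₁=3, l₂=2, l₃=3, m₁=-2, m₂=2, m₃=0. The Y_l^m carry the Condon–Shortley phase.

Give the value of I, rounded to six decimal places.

-0.188063

Rules hold: Σm=0, L=8 even, 1≤3≤5.
N = 7·5·7 = 245
Δ = 2!·4!·2!/9! = 1/3780
Racah Σ t=0..2: t=0:+1/24 t=1:−1/4 t=2:+1/24 = -1/6
⇒ 3j(3 2 3; 0 0 0)² = 4/105, sgn +1
Racah Σ t=2..2: t=2:+1/24 = 1/24
⇒ 3j(3 2 3; -2 2 0)² = 1/21, sgn -1
4πI² = N·(3j₀)²·(3jₘ)² = 4/9
I = -1·√(0.444444/4π) = -0.18806319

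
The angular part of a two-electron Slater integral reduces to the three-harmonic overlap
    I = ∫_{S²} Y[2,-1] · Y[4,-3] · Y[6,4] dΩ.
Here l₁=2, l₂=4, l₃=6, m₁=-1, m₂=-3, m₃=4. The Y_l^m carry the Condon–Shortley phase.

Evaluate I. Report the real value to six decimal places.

0.246389

Checks pass: Σm=0; 12 even; l₃=6∈[2,6].
(2·2+1)(2·4+1)(2·6+1) = 585
Δ: 0! 4! 8! / 13! → 1/6435
sum: t=0:+1/2304 = 1/2304
3j²(2 4 6; 0 0 0) = Δ·Π!·Σ² = 5/143  (sign +1)
sum: t=0:+1/30240 = 1/30240
3j²(2 4 6; -1 -3 4) = Δ·Π!·Σ² = 16/429  (sign +1)
combine: 4πI² = 585·5/143·16/429 = 1200/1573
take √, sign +1: I = 0.24638901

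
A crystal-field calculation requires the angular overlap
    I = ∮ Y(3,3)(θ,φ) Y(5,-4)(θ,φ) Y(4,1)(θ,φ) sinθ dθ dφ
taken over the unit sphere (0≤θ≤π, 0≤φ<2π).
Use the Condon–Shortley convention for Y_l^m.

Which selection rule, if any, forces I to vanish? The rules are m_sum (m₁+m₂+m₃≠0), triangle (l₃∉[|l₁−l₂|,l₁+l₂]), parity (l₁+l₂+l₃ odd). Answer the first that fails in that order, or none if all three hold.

none

Σmᵢ = 0  ✓
l₃∈[|l₁−l₂|,l₁+l₂]=[2,8], have l₃=4  ✓
Σlᵢ = 12 ⇒ even  ✓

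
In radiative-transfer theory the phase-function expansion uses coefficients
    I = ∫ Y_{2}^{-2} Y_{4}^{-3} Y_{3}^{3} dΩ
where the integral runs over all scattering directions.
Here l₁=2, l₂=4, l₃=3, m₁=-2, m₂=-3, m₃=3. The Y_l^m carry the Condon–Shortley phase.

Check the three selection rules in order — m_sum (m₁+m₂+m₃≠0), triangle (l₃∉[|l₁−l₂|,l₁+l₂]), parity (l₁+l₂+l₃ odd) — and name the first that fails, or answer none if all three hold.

m_sum

Σmᵢ = -2  ✗
l₃∈[|l₁−l₂|,l₁+l₂]=[2,6], have l₃=3
Σlᵢ = 9 ⇒ odd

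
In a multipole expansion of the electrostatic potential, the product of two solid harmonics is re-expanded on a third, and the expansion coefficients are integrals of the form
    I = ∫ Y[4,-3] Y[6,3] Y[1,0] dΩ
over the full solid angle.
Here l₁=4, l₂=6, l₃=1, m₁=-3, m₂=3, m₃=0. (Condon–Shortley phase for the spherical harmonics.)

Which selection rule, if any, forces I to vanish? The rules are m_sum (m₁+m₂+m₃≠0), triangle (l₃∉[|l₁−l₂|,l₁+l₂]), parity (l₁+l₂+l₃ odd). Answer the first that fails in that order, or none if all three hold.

Σmᵢ = 0  ✓
l₃∈[|l₁−l₂|,l₁+l₂]=[2,10], have l₃=1  ✗
Σlᵢ = 11 ⇒ odd

triangle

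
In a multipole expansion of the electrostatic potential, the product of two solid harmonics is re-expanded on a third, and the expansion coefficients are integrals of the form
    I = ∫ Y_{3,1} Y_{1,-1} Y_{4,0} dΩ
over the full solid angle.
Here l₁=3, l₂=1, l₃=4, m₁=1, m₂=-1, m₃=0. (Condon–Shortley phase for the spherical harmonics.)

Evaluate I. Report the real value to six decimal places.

0.150786

m-sum 0 ✓  L=8 even ✓  2≤4≤4 ✓
Π(2lᵢ+1) = 7×3×9 = 189
triangle coeff Δ(3,1,4) = 1/252
Σ_t [0,0]: t=0:+1/36 = 1/36
(3j)²=4/63 [(3 1 4; 0 0 0)], sign=+1
Σ_t [0,0]: t=0:+1/96 = 1/96
(3j)²=1/42 [(3 1 4; 1 -1 0)], sign=+1
⇒ 4πI² = 2/7
I = (+1)√(2/7/(4π)) = 0.15078601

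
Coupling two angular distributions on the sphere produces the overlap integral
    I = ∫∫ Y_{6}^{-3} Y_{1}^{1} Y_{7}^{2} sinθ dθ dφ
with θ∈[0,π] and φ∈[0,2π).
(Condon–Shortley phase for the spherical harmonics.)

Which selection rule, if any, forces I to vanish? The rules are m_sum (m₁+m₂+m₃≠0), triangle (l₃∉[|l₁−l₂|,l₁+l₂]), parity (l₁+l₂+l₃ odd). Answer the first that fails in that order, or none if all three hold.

none

m₁+m₂+m₃ = -3 + 1 + 2 = 0  ✓
triangle: |6−1|=5 ≤ l₃=7 ≤ 6+1=7  ✓
parity: l₁+l₂+l₃ = 14 is even  ✓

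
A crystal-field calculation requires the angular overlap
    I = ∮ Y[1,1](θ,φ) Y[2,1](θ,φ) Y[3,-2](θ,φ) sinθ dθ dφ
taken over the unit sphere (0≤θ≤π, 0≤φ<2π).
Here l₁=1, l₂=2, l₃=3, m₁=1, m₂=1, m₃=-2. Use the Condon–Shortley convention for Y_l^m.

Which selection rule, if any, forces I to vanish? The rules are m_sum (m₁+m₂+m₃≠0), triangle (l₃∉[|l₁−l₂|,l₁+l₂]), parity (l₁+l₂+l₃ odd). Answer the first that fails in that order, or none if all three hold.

Σmᵢ = 0  ✓
l₃∈[|l₁−l₂|,l₁+l₂]=[1,3], have l₃=3  ✓
Σlᵢ = 6 ⇒ even  ✓

none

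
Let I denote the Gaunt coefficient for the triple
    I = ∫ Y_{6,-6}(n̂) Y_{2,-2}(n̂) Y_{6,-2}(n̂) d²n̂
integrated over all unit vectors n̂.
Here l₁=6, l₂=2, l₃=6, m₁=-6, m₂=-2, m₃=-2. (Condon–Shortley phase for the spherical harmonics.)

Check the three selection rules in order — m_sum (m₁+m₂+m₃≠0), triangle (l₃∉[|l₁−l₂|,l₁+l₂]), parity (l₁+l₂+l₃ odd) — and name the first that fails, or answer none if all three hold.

m_sum

azimuthal sum: -6 − 2 − 2 = -10  ✗
4 ≤ 6 ≤ 8 (triangle on l)
L = 6 + 2 + 6 = 14 (even)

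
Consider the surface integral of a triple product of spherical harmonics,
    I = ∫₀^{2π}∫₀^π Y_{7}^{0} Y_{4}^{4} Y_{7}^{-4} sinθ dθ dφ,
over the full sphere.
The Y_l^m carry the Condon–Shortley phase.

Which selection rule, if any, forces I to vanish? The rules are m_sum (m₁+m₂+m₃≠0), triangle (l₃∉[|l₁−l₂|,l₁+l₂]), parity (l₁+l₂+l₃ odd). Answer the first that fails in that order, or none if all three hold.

azimuthal sum: 0 + 4 − 4 = 0  ✓
3 ≤ 7 ≤ 11 (triangle on l)  ✓
L = 7 + 4 + 7 = 18 (even)  ✓

none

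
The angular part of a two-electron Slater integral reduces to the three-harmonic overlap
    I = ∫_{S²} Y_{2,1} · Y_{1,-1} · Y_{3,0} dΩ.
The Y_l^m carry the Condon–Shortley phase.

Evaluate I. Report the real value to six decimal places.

m-sum 0 ✓  L=6 even ✓  1≤3≤3 ✓
Π(2lᵢ+1) = 5×3×7 = 105
triangle coeff Δ(2,1,3) = 1/105
Σ_t [0,0]: t=0:+1/4 = 1/4
(3j)²=3/35 [(2 1 3; 0 0 0)], sign=-1
Σ_t [0,0]: t=0:+1/12 = 1/12
(3j)²=1/35 [(2 1 3; 1 -1 0)], sign=-1
⇒ 4πI² = 9/35
I = (+1)√(9/35/(4π)) = 0.14304817

0.143048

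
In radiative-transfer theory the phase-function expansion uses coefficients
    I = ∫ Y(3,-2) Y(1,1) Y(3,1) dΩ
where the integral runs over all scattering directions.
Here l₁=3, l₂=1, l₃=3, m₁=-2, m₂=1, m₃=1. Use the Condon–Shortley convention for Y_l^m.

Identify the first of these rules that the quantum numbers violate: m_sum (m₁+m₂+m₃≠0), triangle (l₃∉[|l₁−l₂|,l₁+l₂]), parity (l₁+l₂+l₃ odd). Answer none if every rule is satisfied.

parity

azimuthal sum: -2 + 1 + 1 = 0  ✓
2 ≤ 3 ≤ 4 (triangle on l)  ✓
L = 3 + 1 + 3 = 7 (odd)  ✗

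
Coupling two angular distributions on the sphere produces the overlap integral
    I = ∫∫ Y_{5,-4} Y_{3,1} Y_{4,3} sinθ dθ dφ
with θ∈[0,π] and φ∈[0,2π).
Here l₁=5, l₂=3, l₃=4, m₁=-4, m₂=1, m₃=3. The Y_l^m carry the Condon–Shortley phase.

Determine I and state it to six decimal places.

0.042401

Rules hold: Σm=0, L=12 even, 2≤4≤8.
N = 11·7·9 = 693
Δ = 4!·6!·2!/13! = 1/180180
Racah Σ t=1..3: t=1:−1/576 t=2:+1/144 t=3:−1/576 = 1/288
⇒ 3j(5 3 4; 0 0 0)² = 20/1001, sgn +1
Racah Σ t=3..4: t=3:−1/4320 t=4:+1/5760 = -1/17280
⇒ 3j(5 3 4; -4 1 3)² = 7/4290, sgn +1
4πI² = N·(3j₀)²·(3jₘ)² = 42/1859
I = +1·√(0.0225928/4π) = 0.04240138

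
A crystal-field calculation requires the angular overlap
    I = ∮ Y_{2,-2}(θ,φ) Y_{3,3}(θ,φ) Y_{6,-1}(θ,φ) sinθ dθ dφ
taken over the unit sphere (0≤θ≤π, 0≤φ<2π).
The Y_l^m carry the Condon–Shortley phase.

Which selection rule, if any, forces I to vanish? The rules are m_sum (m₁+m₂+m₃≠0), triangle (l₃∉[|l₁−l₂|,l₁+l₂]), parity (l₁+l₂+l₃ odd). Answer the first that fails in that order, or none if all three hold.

Σmᵢ = 0  ✓
l₃∈[|l₁−l₂|,l₁+l₂]=[1,5], have l₃=6  ✗
Σlᵢ = 11 ⇒ odd

triangle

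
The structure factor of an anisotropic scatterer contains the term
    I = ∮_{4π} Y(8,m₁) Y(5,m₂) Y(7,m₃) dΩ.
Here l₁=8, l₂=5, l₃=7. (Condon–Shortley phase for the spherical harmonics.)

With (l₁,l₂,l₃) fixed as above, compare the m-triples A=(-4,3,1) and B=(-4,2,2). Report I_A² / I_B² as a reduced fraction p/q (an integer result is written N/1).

81/49

Same 8,5,7: normalisation and zero-m 3j drop out of the ratio.
A: Δ: 6! 10! 4! / 21! → 1/814773960; sum: t=4:+1/92897280 t=5:−1/21772800 t=6:+1/49766400 = -1/66355200; 3j²(8 5 7; -4 3 1) = Δ·Π!·Σ² = 63/8398  (sign -1)
B: Δ: 6! 10! 4! / 21! → 1/814773960; sum: t=3:−1/313528320 t=4:+1/23224320 t=5:−1/14515200 t=6:+1/74649600 = -7/447897600; 3j²(8 5 7; -4 2 2) = Δ·Π!·Σ² = 343/75582  (sign +1)
I_A²/I_B² = (63/8398)/(343/75582) = 81/49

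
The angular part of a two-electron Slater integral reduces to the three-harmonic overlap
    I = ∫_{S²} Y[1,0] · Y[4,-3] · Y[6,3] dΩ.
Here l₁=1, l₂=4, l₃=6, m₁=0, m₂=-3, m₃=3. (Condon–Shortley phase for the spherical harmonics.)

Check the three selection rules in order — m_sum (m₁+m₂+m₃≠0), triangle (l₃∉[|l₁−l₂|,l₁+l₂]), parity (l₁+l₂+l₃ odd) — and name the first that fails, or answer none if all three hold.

m₁+m₂+m₃ = 0 − 3 + 3 = 0  ✓
triangle: |1−4|=3 ≤ l₃=6 ≤ 1+4=5  ✗
parity: l₁+l₂+l₃ = 11 is odd

triangle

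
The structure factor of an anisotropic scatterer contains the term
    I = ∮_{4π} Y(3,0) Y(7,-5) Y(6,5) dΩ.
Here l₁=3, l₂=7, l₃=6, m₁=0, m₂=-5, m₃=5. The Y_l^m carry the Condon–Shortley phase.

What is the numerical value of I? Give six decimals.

0.161723

Rules hold: Σm=0, L=16 even, 4≤6≤10.
N = 7·15·13 = 1365
Δ = 4!·2!·10!/17! = 1/2042040
Racah Σ t=1..3: t=1:−1/207360 t=2:+1/57600 t=3:−1/207360 = 1/129600
⇒ 3j(3 7 6; 0 0 0)² = 168/12155, sgn +1
Racah Σ t=1..2: t=1:−1/4354560 t=2:+1/14515200 = -1/6220800
⇒ 3j(3 7 6; 0 -5 5)² = 77/4420, sgn +1
4πI² = N·(3j₀)²·(3jₘ)² = 6174/18785
I = +1·√(0.328666/4π) = 0.16172337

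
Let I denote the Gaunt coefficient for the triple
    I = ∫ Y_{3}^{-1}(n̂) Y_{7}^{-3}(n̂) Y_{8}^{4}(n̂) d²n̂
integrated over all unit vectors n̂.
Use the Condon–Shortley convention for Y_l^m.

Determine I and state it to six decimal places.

0.148738

m-sum 0 ✓  L=18 even ✓  4≤8≤10 ✓
Π(2lᵢ+1) = 7×15×17 = 1785
triangle coeff Δ(3,7,8) = 1/5290740
Σ_t [0,2]: t=0:+1/7257600 t=1:−1/2073600 t=2:+1/7257600 = -1/4838400
(3j)²=252/20995 [(3 7 8; 0 0 0)], sign=-1
Σ_t [0,2]: t=0:+1/46448640 t=1:−1/13063680 t=2:+1/58060800 = -79/2090188800
(3j)²=68651/5290740 [(3 7 8; -1 -3 4)], sign=-1
⇒ 4πI² = 1441671/5185765
I = (+1)√(1441671/5185765/(4π)) = 0.14873793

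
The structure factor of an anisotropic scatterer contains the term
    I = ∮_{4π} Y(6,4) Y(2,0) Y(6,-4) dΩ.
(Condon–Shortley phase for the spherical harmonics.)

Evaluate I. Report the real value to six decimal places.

-0.022938

m-sum 0 ✓  L=14 even ✓  4≤6≤8 ✓
Π(2lᵢ+1) = 13×5×13 = 845
triangle coeff Δ(6,2,6) = 1/90090
Σ_t [0,2]: t=0:+1/69120 t=1:−1/14400 t=2:+1/69120 = -7/172800
(3j)²=14/715 [(6 2 6; 0 0 0)], sign=-1
Σ_t [0,2]: t=0:+1/322560 t=1:−1/362880 t=2:+1/14515200 = 1/2419200
(3j)²=2/5005 [(6 2 6; 4 0 -4)], sign=+1
⇒ 4πI² = 4/605
I = (-1)√(4/605/(4π)) = -0.02293757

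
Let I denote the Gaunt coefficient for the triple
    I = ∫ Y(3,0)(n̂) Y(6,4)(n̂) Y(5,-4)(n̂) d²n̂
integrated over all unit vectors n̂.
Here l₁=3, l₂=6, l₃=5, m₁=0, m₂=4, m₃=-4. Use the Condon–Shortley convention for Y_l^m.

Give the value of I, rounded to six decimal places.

m-sum 0 ✓  L=14 even ✓  3≤5≤9 ✓
Π(2lᵢ+1) = 7×13×11 = 1001
triangle coeff Δ(3,6,5) = 1/675675
Σ_t [1,3]: t=1:−1/8640 t=2:+1/2304 t=3:−1/8640 = 7/34560
(3j)²=7/429 [(3 6 5; 0 0 0)], sign=-1
Σ_t [2,3]: t=2:+1/161280 t=3:−1/60480 = -1/96768
(3j)²=15/1001 [(3 6 5; 0 4 -4)], sign=+1
⇒ 4πI² = 35/143
I = (-1)√(35/143/(4π)) = -0.13956004

-0.139560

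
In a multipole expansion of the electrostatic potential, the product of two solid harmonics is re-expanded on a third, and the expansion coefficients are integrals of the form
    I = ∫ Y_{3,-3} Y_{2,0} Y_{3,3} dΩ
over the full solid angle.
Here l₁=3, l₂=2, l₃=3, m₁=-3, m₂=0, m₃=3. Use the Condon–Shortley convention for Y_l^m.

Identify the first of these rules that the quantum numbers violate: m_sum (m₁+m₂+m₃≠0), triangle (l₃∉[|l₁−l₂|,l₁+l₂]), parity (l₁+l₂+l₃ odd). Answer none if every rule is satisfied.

none

m₁+m₂+m₃ = -3 + 0 + 3 = 0  ✓
triangle: |3−2|=1 ≤ l₃=3 ≤ 3+2=5  ✓
parity: l₁+l₂+l₃ = 8 is even  ✓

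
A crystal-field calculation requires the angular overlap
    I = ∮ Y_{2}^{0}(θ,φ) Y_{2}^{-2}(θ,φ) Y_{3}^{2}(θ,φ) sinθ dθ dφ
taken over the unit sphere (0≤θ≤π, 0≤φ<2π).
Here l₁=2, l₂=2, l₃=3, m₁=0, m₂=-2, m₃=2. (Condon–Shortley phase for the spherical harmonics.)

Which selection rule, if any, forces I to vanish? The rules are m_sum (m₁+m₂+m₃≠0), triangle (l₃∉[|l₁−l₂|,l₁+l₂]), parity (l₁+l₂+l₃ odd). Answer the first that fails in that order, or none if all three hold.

m₁+m₂+m₃ = 0 − 2 + 2 = 0  ✓
triangle: |2−2|=0 ≤ l₃=3 ≤ 2+2=4  ✓
parity: l₁+l₂+l₃ = 7 is odd  ✗

parity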